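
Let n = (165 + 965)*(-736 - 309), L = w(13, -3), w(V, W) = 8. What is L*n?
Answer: -9446800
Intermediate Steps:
L = 8
n = -1180850 (n = 1130*(-1045) = -1180850)
L*n = 8*(-1180850) = -9446800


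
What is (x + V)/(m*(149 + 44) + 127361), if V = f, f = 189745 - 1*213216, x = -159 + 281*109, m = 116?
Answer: 6999/149749 ≈ 0.046738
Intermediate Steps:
x = 30470 (x = -159 + 30629 = 30470)
f = -23471 (f = 189745 - 213216 = -23471)
V = -23471
(x + V)/(m*(149 + 44) + 127361) = (30470 - 23471)/(116*(149 + 44) + 127361) = 6999/(116*193 + 127361) = 6999/(22388 + 127361) = 6999/149749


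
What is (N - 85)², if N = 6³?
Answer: 17161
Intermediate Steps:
N = 216
(N - 85)² = (216 - 85)² = 131² = 17161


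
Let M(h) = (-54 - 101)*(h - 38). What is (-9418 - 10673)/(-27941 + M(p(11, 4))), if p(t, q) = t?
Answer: 20091/23756 ≈ 0.84572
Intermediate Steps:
M(h) = 5890 - 155*h (M(h) = -155*(-38 + h) = 5890 - 155*h)
(-9418 - 10673)/(-27941 + M(p(11, 4))) = (-9418 - 10673)/(-27941 + (5890 - 155*11)) = -20091/(-27941 + (5890 - 1705)) = -20091/(-27941 + 4185) = -20091/(-23756) = -20091*(-1/23756) = 20091/23756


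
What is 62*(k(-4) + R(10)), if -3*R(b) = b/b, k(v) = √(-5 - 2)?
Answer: -62/3 + 62*I*√7 ≈ -20.667 + 164.04*I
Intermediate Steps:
k(v) = I*√7 (k(v) = √(-7) = I*√7)
R(b) = -⅓ (R(b) = -b/(3*b) = -⅓*1 = -⅓)
62*(k(-4) + R(10)) = 62*(I*√7 - ⅓) = 62*(-⅓ + I*√7) = -62/3 + 62*I*√7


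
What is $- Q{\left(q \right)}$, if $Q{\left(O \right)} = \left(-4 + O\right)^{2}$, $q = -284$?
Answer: $-82944$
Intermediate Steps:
$- Q{\left(q \right)} = - \left(-4 - 284\right)^{2} = - \left(-288\right)^{2} = \left(-1\right) 82944 = -82944$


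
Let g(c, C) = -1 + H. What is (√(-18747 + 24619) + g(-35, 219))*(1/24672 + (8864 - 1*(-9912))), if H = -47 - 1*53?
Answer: -46787388773/24672 + 463241473*√367/6168 ≈ -4.5759e+5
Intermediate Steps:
H = -100 (H = -47 - 53 = -100)
g(c, C) = -101 (g(c, C) = -1 - 100 = -101)
(√(-18747 + 24619) + g(-35, 219))*(1/24672 + (8864 - 1*(-9912))) = (√(-18747 + 24619) - 101)*(1/24672 + (8864 - 1*(-9912))) = (√5872 - 101)*(1/24672 + (8864 + 9912)) = (4*√367 - 101)*(1/24672 + 18776) = (-101 + 4*√367)*(463241473/24672) = -46787388773/24672 + 463241473*√367/6168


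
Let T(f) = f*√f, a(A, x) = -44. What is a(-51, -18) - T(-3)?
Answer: -44 + 3*I*√3 ≈ -44.0 + 5.1962*I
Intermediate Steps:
T(f) = f^(3/2)
a(-51, -18) - T(-3) = -44 - (-3)^(3/2) = -44 - (-3)*I*√3 = -44 + 3*I*√3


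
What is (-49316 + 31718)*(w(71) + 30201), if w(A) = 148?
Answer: -534081702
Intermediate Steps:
(-49316 + 31718)*(w(71) + 30201) = (-49316 + 31718)*(148 + 30201) = -17598*30349 = -534081702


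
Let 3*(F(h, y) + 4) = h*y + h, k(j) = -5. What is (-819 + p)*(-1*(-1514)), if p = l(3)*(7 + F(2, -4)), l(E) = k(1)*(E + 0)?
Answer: -1262676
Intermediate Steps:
F(h, y) = -4 + h/3 + h*y/3 (F(h, y) = -4 + (h*y + h)/3 = -4 + (h + h*y)/3 = -4 + (h/3 + h*y/3) = -4 + h/3 + h*y/3)
l(E) = -5*E (l(E) = -5*(E + 0) = -5*E)
p = -15 (p = (-5*3)*(7 + (-4 + (⅓)*2 + (⅓)*2*(-4))) = -15*(7 + (-4 + ⅔ - 8/3)) = -15*(7 - 6) = -15*1 = -15)
(-819 + p)*(-1*(-1514)) = (-819 - 15)*(-1*(-1514)) = -834*1514 = -1262676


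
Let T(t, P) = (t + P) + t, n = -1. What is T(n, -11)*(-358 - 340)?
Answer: 9074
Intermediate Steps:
T(t, P) = P + 2*t (T(t, P) = (P + t) + t = P + 2*t)
T(n, -11)*(-358 - 340) = (-11 + 2*(-1))*(-358 - 340) = (-11 - 2)*(-698) = -13*(-698) = 9074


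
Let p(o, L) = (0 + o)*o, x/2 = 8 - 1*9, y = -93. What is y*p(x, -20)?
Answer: -372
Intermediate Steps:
x = -2 (x = 2*(8 - 1*9) = 2*(8 - 9) = 2*(-1) = -2)
p(o, L) = o**2 (p(o, L) = o*o = o**2)
y*p(x, -20) = -93*(-2)**2 = -93*4 = -372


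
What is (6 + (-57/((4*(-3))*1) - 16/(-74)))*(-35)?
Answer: -56805/148 ≈ -383.82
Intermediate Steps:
(6 + (-57/((4*(-3))*1) - 16/(-74)))*(-35) = (6 + (-57/((-12*1)) - 16*(-1/74)))*(-35) = (6 + (-57/(-12) + 8/37))*(-35) = (6 + (-57*(-1/12) + 8/37))*(-35) = (6 + (19/4 + 8/37))*(-35) = (6 + 735/148)*(-35) = (1623/148)*(-35) = -56805/148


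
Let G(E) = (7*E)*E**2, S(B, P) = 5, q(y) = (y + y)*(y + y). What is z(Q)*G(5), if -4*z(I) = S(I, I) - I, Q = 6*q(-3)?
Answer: 184625/4 ≈ 46156.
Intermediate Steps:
q(y) = 4*y**2 (q(y) = (2*y)*(2*y) = 4*y**2)
Q = 216 (Q = 6*(4*(-3)**2) = 6*(4*9) = 6*36 = 216)
z(I) = -5/4 + I/4 (z(I) = -(5 - I)/4 = -5/4 + I/4)
G(E) = 7*E**3
z(Q)*G(5) = (-5/4 + (1/4)*216)*(7*5**3) = (-5/4 + 54)*(7*125) = (211/4)*875 = 184625/4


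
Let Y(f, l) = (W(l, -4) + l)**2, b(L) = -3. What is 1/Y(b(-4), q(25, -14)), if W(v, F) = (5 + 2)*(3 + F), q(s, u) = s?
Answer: 1/324 ≈ 0.0030864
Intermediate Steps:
W(v, F) = 21 + 7*F (W(v, F) = 7*(3 + F) = 21 + 7*F)
Y(f, l) = (-7 + l)**2 (Y(f, l) = ((21 + 7*(-4)) + l)**2 = ((21 - 28) + l)**2 = (-7 + l)**2)
1/Y(b(-4), q(25, -14)) = 1/((-7 + 25)**2) = 1/(18**2) = 1/324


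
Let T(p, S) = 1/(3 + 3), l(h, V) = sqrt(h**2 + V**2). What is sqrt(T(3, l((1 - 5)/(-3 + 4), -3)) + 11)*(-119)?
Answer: -119*sqrt(402)/6 ≈ -397.66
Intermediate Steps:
l(h, V) = sqrt(V**2 + h**2)
T(p, S) = 1/6
sqrt(T(3, l((1 - 5)/(-3 + 4), -3)) + 11)*(-119) = sqrt(1/6 + 11)*(-119) = sqrt(67/6)*(-119) = (sqrt(402)/6)*(-119) = -119*sqrt(402)/6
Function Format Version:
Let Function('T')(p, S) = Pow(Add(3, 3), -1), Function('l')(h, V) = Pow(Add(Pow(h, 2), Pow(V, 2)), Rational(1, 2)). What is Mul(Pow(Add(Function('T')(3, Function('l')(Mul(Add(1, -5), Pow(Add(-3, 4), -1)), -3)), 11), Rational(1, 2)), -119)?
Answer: Mul(Rational(-119, 6), Pow(402, Rational(1, 2))) ≈ -397.66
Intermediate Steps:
Function('l')(h, V) = Pow(Add(Pow(V, 2), Pow(h, 2)), Rational(1, 2))
Function('T')(p, S) = Rational(1, 6) (Function('T')(p, S) = Pow(6, -1) = Rational(1, 6))
Mul(Pow(Add(Function('T')(3, Function('l')(Mul(Add(1, -5), Pow(Add(-3, 4), -1)), -3)), 11), Rational(1, 2)), -119) = Mul(Pow(Add(Rational(1, 6), 11), Rational(1, 2)), -119) = Mul(Pow(Rational(67, 6), Rational(1, 2)), -119) = Mul(Mul(Rational(1, 6), Pow(402, Rational(1, 2))), -119) = Mul(Rational(-119, 6), Pow(402, Rational(1, 2)))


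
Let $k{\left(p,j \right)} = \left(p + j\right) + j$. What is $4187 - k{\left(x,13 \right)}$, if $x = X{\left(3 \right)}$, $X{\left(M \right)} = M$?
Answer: $4158$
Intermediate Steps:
$x = 3$
$k{\left(p,j \right)} = p + 2 j$ ($k{\left(p,j \right)} = \left(j + p\right) + j = p + 2 j$)
$4187 - k{\left(x,13 \right)} = 4187 - \left(3 + 2 \cdot 13\right) = 4187 - \left(3 + 26\right) = 4187 - 29 = 4158$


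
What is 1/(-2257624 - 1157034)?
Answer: -1/3414658 ≈ -2.9286e-7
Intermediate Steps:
1/(-2257624 - 1157034) = 1/(-3414658) = -1/3414658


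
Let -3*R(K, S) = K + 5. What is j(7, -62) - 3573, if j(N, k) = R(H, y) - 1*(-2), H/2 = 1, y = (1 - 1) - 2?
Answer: -10720/3 ≈ -3573.3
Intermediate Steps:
y = -2 (y = 0 - 2 = -2)
H = 2 (H = 2*1 = 2)
R(K, S) = -5/3 - K/3 (R(K, S) = -(K + 5)/3 = -(5 + K)/3 = -5/3 - K/3)
j(N, k) = -⅓ (j(N, k) = (-5/3 - ⅓*2) - 1*(-2) = (-5/3 - ⅔) + 2 = -7/3 + 2 = -⅓)
j(7, -62) - 3573 = -⅓ - 3573 = -10720/3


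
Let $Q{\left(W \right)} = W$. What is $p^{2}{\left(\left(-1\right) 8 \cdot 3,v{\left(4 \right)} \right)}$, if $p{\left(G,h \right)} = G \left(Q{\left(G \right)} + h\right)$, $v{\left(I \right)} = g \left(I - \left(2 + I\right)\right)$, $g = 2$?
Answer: $451584$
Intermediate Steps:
$v{\left(I \right)} = -4$ ($v{\left(I \right)} = 2 \left(I - \left(2 + I\right)\right) = 2 \left(-2\right) = -4$)
$p{\left(G,h \right)} = G \left(G + h\right)$
$p^{2}{\left(\left(-1\right) 8 \cdot 3,v{\left(4 \right)} \right)} = \left(\left(-1\right) 8 \cdot 3 \left(\left(-1\right) 8 \cdot 3 - 4\right)\right)^{2} = \left(\left(-8\right) 3 \left(\left(-8\right) 3 - 4\right)\right)^{2} = \left(- 24 \left(-24 - 4\right)\right)^{2} = \left(\left(-24\right) \left(-28\right)\right)^{2} = 672^{2} = 451584$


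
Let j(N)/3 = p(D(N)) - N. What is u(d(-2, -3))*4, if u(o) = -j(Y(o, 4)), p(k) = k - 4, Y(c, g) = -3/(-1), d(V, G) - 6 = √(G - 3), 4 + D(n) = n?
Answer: 96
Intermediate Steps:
D(n) = -4 + n
d(V, G) = 6 + √(-3 + G) (d(V, G) = 6 + √(G - 3) = 6 + √(-3 + G))
Y(c, g) = 3 (Y(c, g) = -3*(-1) = 3)
p(k) = -4 + k
j(N) = -24 (j(N) = 3*((-4 + (-4 + N)) - N) = 3*((-8 + N) - N) = 3*(-8) = -24)
u(o) = 24 (u(o) = -1*(-24) = 24)
u(d(-2, -3))*4 = 24*4 = 96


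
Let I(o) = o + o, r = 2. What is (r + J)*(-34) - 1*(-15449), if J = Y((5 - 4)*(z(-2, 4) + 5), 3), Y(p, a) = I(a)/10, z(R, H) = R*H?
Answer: 76803/5 ≈ 15361.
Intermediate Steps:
I(o) = 2*o
z(R, H) = H*R
Y(p, a) = a/5 (Y(p, a) = (2*a)/10 = (2*a)*(1/10) = a/5)
J = 3/5 (J = (1/5)*3 = 3/5 ≈ 0.60000)
(r + J)*(-34) - 1*(-15449) = (2 + 3/5)*(-34) - 1*(-15449) = (13/5)*(-34) + 15449 = -442/5 + 15449 = 76803/5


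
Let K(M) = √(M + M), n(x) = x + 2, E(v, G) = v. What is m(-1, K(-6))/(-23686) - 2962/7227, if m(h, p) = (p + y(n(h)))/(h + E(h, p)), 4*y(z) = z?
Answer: -561256229/1369429776 + I*√3/23686 ≈ -0.40985 + 7.3125e-5*I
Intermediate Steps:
n(x) = 2 + x
y(z) = z/4
K(M) = √2*√M (K(M) = √(2*M) = √2*√M)
m(h, p) = (½ + p + h/4)/(2*h) (m(h, p) = (p + (2 + h)/4)/(h + h) = (p + (½ + h/4))/((2*h)) = (½ + p + h/4)*(1/(2*h)) = (½ + p + h/4)/(2*h))
m(-1, K(-6))/(-23686) - 2962/7227 = ((⅛)*(2 - 1 + 4*(√2*√(-6)))/(-1))/(-23686) - 2962/7227 = ((⅛)*(-1)*(2 - 1 + 4*(√2*(I*√6))))*(-1/23686) - 2962*1/7227 = ((⅛)*(-1)*(2 - 1 + 4*(2*I*√3)))*(-1/23686) - 2962/7227 = ((⅛)*(-1)*(2 - 1 + 8*I*√3))*(-1/23686) - 2962/7227 = ((⅛)*(-1)*(1 + 8*I*√3))*(-1/23686) - 2962/7227 = (-⅛ - I*√3)*(-1/23686) - 2962/7227 = (1/189488 + I*√3/23686) - 2962/7227 = -561256229/1369429776 + I*√3/23686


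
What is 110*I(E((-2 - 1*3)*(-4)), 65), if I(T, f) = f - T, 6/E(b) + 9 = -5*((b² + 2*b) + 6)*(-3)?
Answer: 15922830/2227 ≈ 7149.9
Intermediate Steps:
E(b) = 6/(81 + 15*b² + 30*b) (E(b) = 6/(-9 - 5*((b² + 2*b) + 6)*(-3)) = 6/(-9 - 5*(6 + b² + 2*b)*(-3)) = 6/(-9 + (-30 - 10*b - 5*b²)*(-3)) = 6/(-9 + (90 + 15*b² + 30*b)) = 6/(81 + 15*b² + 30*b))
110*I(E((-2 - 1*3)*(-4)), 65) = 110*(65 - 2/(27 + 5*((-2 - 1*3)*(-4))² + 10*((-2 - 1*3)*(-4)))) = 110*(65 - 2/(27 + 5*((-2 - 3)*(-4))² + 10*((-2 - 3)*(-4)))) = 110*(65 - 2/(27 + 5*(-5*(-4))² + 10*(-5*(-4)))) = 110*(65 - 2/(27 + 5*20² + 10*20)) = 110*(65 - 2/(27 + 5*400 + 200)) = 110*(65 - 2/(27 + 2000 + 200)) = 110*(65 - 2/2227) = 110*(144753/2227) = 15922830/2227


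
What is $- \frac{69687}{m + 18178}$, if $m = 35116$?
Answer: $- \frac{69687}{53294} \approx -1.3076$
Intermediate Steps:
$- \frac{69687}{m + 18178} = - \frac{69687}{35116 + 18178} = - \frac{69687}{53294}$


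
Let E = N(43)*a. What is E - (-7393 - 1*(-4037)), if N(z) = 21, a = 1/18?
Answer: 20143/6 ≈ 3357.2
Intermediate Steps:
a = 1/18 ≈ 0.055556
E = 7/6 (E = 21*(1/18) = 7/6 ≈ 1.1667)
E - (-7393 - 1*(-4037)) = 7/6 - (-7393 - 1*(-4037)) = 7/6 - (-7393 + 4037) = 7/6 - 1*(-3356) = 7/6 + 3356 = 20143/6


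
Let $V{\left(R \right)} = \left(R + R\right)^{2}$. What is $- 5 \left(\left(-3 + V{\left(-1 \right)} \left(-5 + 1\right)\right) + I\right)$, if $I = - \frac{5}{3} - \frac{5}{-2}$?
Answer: $\frac{545}{6} \approx 90.833$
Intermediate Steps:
$V{\left(R \right)} = 4 R^{2}$ ($V{\left(R \right)} = \left(2 R\right)^{2} = 4 R^{2}$)
$I = \frac{5}{6}$ ($I = \left(-5\right) \frac{1}{3} - - \frac{5}{2} = - \frac{5}{3} + \frac{5}{2} = \frac{5}{6} \approx 0.83333$)
$- 5 \left(\left(-3 + V{\left(-1 \right)} \left(-5 + 1\right)\right) + I\right) = - 5 \left(\left(-3 + 4 \left(-1\right)^{2} \left(-5 + 1\right)\right) + \frac{5}{6}\right) = - 5 \left(\left(-3 + 4 \cdot 1 \left(-4\right)\right) + \frac{5}{6}\right) = - 5 \left(\left(-3 + 4 \left(-4\right)\right) + \frac{5}{6}\right) = - 5 \left(\left(-3 - 16\right) + \frac{5}{6}\right) = - 5 \left(-19 + \frac{5}{6}\right) = \left(-5\right) \left(- \frac{109}{6}\right) = \frac{545}{6}$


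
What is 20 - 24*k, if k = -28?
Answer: 692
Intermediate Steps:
20 - 24*k = 20 - 24*(-28) = 20 + 672 = 692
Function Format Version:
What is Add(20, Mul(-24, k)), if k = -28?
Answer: 692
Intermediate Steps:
Add(20, Mul(-24, k)) = Add(20, Mul(-24, -28)) = Add(20, 672) = 692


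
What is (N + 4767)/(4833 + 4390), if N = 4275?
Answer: 9042/9223 ≈ 0.98038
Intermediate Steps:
(N + 4767)/(4833 + 4390) = (4275 + 4767)/(4833 + 4390) = 9042/9223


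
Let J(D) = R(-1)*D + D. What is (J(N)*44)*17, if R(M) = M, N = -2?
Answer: 0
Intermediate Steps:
J(D) = 0 (J(D) = -D + D = 0)
(J(N)*44)*17 = (0*44)*17 = 0*17 = 0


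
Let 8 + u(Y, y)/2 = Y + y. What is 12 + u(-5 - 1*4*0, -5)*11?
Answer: -384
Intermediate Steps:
u(Y, y) = -16 + 2*Y + 2*y (u(Y, y) = -16 + 2*(Y + y) = -16 + (2*Y + 2*y) = -16 + 2*Y + 2*y)
12 + u(-5 - 1*4*0, -5)*11 = 12 + (-16 + 2*(-5 - 1*4*0) + 2*(-5))*11 = 12 + (-16 + 2*(-5 - 4*0) - 10)*11 = 12 + (-16 + 2*(-5 + 0) - 10)*11 = 12 + (-16 + 2*(-5) - 10)*11 = 12 + (-16 - 10 - 10)*11 = 12 - 36*11 = 12 - 396 = -384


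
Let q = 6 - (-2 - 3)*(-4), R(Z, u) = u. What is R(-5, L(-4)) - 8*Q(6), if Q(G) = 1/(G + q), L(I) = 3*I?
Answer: -11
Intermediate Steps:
q = -14 (q = 6 - (-5)*(-4) = 6 - 1*20 = 6 - 20 = -14)
Q(G) = 1/(-14 + G) (Q(G) = 1/(G - 14) = 1/(-14 + G))
R(-5, L(-4)) - 8*Q(6) = 3*(-4) - 8/(-14 + 6) = -12 - 8/(-8) = -12 - 8*(-⅛) = -12 + 1 = -11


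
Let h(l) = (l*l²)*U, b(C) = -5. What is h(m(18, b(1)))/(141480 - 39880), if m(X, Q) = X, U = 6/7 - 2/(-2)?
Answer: 9477/88900 ≈ 0.10660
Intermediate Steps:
U = 13/7 (U = 6*(⅐) - 2*(-½) = 6/7 + 1 = 13/7 ≈ 1.8571)
h(l) = 13*l³/7 (h(l) = (l*l²)*(13/7) = l³*(13/7) = 13*l³/7)
h(m(18, b(1)))/(141480 - 39880) = ((13/7)*18³)/(141480 - 39880) = ((13/7)*5832)/101600 = (75816/7)*(1/101600) = 9477/88900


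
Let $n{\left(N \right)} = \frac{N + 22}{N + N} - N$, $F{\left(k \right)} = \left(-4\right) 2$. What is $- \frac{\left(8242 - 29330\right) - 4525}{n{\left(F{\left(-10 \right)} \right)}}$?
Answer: $\frac{204904}{57} \approx 3594.8$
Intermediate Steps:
$F{\left(k \right)} = -8$
$n{\left(N \right)} = - N + \frac{22 + N}{2 N}$ ($n{\left(N \right)} = \frac{22 + N}{2 N} - N = - N + \frac{22 + N}{2 N}$)
$- \frac{\left(8242 - 29330\right) - 4525}{n{\left(F{\left(-10 \right)} \right)}} = - \frac{\left(8242 - 29330\right) - 4525}{\frac{1}{2} - -8 + \frac{11}{-8}} = - \frac{-21088 - 4525}{\frac{1}{2} + 8 + 11 \left(- \frac{1}{8}\right)} = - \frac{-25613}{\frac{1}{2} + 8 - \frac{11}{8}} = - \frac{-25613}{\frac{57}{8}} = - \frac{\left(-25613\right) 8}{57} = \left(-1\right) \left(- \frac{204904}{57}\right) = \frac{204904}{57}$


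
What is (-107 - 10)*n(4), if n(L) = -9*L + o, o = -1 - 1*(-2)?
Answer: 4095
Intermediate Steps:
o = 1 (o = -1 + 2 = 1)
n(L) = 1 - 9*L (n(L) = -9*L + 1 = 1 - 9*L)
(-107 - 10)*n(4) = (-107 - 10)*(1 - 9*4) = -117*(1 - 36) = -117*(-35) = 4095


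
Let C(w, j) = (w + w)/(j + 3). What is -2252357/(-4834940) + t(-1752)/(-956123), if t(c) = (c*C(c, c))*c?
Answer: -1461693204979597/245008258893860 ≈ -5.9659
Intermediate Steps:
C(w, j) = 2*w/(3 + j) (C(w, j) = (2*w)/(3 + j) = 2*w/(3 + j))
t(c) = 2*c**3/(3 + c) (t(c) = (c*(2*c/(3 + c)))*c = (2*c**2/(3 + c))*c = 2*c**3/(3 + c))
-2252357/(-4834940) + t(-1752)/(-956123) = -2252357/(-4834940) + (2*(-1752)**3/(3 - 1752))/(-956123) = -2252357*(-1/4834940) + (2*(-5377771008)/(-1749))*(-1/956123) = 2252357/4834940 + (2*(-5377771008)*(-1/1749))*(-1/956123) = 2252357/4834940 + (3585180672/583)*(-1/956123) = 2252357/4834940 - 3585180672/557419709 = -1461693204979597/245008258893860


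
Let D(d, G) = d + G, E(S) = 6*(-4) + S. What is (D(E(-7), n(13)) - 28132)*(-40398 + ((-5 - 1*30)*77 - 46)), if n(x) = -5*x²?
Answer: 1251376112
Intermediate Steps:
E(S) = -24 + S
D(d, G) = G + d
(D(E(-7), n(13)) - 28132)*(-40398 + ((-5 - 1*30)*77 - 46)) = ((-5*13² + (-24 - 7)) - 28132)*(-40398 + ((-5 - 1*30)*77 - 46)) = ((-5*169 - 31) - 28132)*(-40398 + ((-5 - 30)*77 - 46)) = ((-845 - 31) - 28132)*(-40398 + (-35*77 - 46)) = (-876 - 28132)*(-40398 + (-2695 - 46)) = -29008*(-40398 - 2741) = -29008*(-43139) = 1251376112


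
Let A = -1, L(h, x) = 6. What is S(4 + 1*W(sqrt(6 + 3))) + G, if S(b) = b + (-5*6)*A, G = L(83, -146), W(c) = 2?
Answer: 42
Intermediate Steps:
G = 6
S(b) = 30 + b (S(b) = b - 5*6*(-1) = b - 30*(-1) = b + 30 = 30 + b)
S(4 + 1*W(sqrt(6 + 3))) + G = (30 + (4 + 1*2)) + 6 = (30 + (4 + 2)) + 6 = (30 + 6) + 6 = 36 + 6 = 42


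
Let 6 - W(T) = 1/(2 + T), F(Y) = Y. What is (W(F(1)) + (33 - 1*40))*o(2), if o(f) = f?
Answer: -8/3 ≈ -2.6667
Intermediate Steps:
W(T) = 6 - 1/(2 + T)
(W(F(1)) + (33 - 1*40))*o(2) = ((11 + 6*1)/(2 + 1) + (33 - 1*40))*2 = ((11 + 6)/3 + (33 - 40))*2 = ((⅓)*17 - 7)*2 = (17/3 - 7)*2 = -4/3*2 = -8/3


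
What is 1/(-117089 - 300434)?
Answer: -1/417523 ≈ -2.3951e-6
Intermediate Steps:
1/(-117089 - 300434) = 1/(-417523) = -1/417523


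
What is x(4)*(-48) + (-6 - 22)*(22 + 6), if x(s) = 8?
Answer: -1168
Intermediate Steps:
x(4)*(-48) + (-6 - 22)*(22 + 6) = 8*(-48) + (-6 - 22)*(22 + 6) = -384 - 28*28 = -384 - 784 = -1168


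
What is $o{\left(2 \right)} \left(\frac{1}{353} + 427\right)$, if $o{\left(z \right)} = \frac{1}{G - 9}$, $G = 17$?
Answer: $\frac{37683}{706} \approx 53.375$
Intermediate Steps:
$o{\left(z \right)} = \frac{1}{8}$ ($o{\left(z \right)} = \frac{1}{17 - 9} = \frac{1}{8}$)
$o{\left(2 \right)} \left(\frac{1}{353} + 427\right) = \frac{\frac{1}{353} + 427}{8} = \frac{1}{8} \cdot \frac{150732}{353} = \frac{37683}{706}$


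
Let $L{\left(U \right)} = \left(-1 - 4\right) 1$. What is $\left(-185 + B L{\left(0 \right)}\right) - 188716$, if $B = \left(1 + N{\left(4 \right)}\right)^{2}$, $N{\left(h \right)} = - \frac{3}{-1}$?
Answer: $-188981$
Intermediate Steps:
$N{\left(h \right)} = 3$ ($N{\left(h \right)} = \left(-3\right) \left(-1\right) = 3$)
$B = 16$ ($B = \left(1 + 3\right)^{2} = 4^{2} = 16$)
$L{\left(U \right)} = -5$ ($L{\left(U \right)} = \left(-5\right) 1 = -5$)
$\left(-185 + B L{\left(0 \right)}\right) - 188716 = \left(-185 + 16 \left(-5\right)\right) - 188716 = \left(-185 - 80\right) - 188716 = -265 - 188716 = -188981$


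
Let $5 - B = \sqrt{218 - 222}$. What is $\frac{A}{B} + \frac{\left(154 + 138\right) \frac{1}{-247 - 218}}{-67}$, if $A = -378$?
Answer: $- \frac{58874482}{903495} - \frac{756 i}{29} \approx -65.163 - 26.069 i$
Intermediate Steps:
$B = 5 - 2 i$ ($B = 5 - \sqrt{218 - 222} = 5 - \sqrt{-4} = 5 - 2 i \approx 5.0 - 2.0 i$)
$\frac{A}{B} + \frac{\left(154 + 138\right) \frac{1}{-247 - 218}}{-67} = - \frac{378}{5 - 2 i} + \frac{\left(154 + 138\right) \frac{1}{-247 - 218}}{-67} = - 378 \frac{5 + 2 i}{29} + \frac{292}{-465} \left(- \frac{1}{67}\right) = - \frac{378 \left(5 + 2 i\right)}{29} + 292 \left(- \frac{1}{465}\right) \left(- \frac{1}{67}\right) = - \frac{378 \left(5 + 2 i\right)}{29} - - \frac{292}{31155} = - \frac{378 \left(5 + 2 i\right)}{29} + \frac{292}{31155} = \frac{292}{31155} - \frac{378 \left(5 + 2 i\right)}{29}$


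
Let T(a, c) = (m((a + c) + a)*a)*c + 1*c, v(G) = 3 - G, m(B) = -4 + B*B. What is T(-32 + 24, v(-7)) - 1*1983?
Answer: -4533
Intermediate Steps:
m(B) = -4 + B²
T(a, c) = c + a*c*(-4 + (c + 2*a)²) (T(a, c) = ((-4 + ((a + c) + a)²)*a)*c + 1*c = ((-4 + (c + 2*a)²)*a)*c + c = (a*(-4 + (c + 2*a)²))*c + c = a*c*(-4 + (c + 2*a)²) + c = c + a*c*(-4 + (c + 2*a)²))
T(-32 + 24, v(-7)) - 1*1983 = (3 - 1*(-7))*(1 + (-32 + 24)*(-4 + ((3 - 1*(-7)) + 2*(-32 + 24))²)) - 1*1983 = (3 + 7)*(1 - 8*(-4 + ((3 + 7) + 2*(-8))²)) - 1983 = 10*(1 - 8*(-4 + (10 - 16)²)) - 1983 = 10*(1 - 8*(-4 + (-6)²)) - 1983 = 10*(1 - 8*(-4 + 36)) - 1983 = 10*(1 - 8*32) - 1983 = 10*(1 - 256) - 1983 = 10*(-255) - 1983 = -2550 - 1983 = -4533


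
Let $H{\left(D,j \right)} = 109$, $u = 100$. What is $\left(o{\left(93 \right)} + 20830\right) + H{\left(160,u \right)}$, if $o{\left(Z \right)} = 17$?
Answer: $20956$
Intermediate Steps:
$\left(o{\left(93 \right)} + 20830\right) + H{\left(160,u \right)} = \left(17 + 20830\right) + 109 = 20847 + 109 = 20956$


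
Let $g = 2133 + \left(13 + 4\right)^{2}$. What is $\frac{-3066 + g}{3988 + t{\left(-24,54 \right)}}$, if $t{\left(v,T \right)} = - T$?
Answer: $- \frac{46}{281} \approx -0.1637$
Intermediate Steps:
$g = 2422$ ($g = 2133 + 17^{2} = 2133 + 289 = 2422$)
$\frac{-3066 + g}{3988 + t{\left(-24,54 \right)}} = \frac{-3066 + 2422}{3988 - 54} = - \frac{644}{3988 - 54} = - \frac{644}{3934} = \left(-644\right) \frac{1}{3934} = - \frac{46}{281}$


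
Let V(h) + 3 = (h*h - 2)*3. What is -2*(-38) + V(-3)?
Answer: 94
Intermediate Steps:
V(h) = -9 + 3*h**2 (V(h) = -3 + (h*h - 2)*3 = -3 + (h**2 - 2)*3 = -3 + (-2 + h**2)*3 = -3 + (-6 + 3*h**2) = -9 + 3*h**2)
-2*(-38) + V(-3) = -2*(-38) + (-9 + 3*(-3)**2) = 76 + (-9 + 3*9) = 76 + (-9 + 27) = 76 + 18 = 94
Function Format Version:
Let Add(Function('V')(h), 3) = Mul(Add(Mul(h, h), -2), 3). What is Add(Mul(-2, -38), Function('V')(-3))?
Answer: 94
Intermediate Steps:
Function('V')(h) = Add(-9, Mul(3, Pow(h, 2))) (Function('V')(h) = Add(-3, Mul(Add(Mul(h, h), -2), 3)) = Add(-3, Mul(Add(Pow(h, 2), -2), 3)) = Add(-3, Mul(Add(-2, Pow(h, 2)), 3)) = Add(-3, Add(-6, Mul(3, Pow(h, 2)))) = Add(-9, Mul(3, Pow(h, 2))))
Add(Mul(-2, -38), Function('V')(-3)) = Add(Mul(-2, -38), Add(-9, Mul(3, Pow(-3, 2)))) = Add(76, Add(-9, Mul(3, 9))) = Add(76, Add(-9, 27)) = Add(76, 18) = 94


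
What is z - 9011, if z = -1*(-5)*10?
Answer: -8961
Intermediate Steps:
z = 50 (z = 5*10 = 50)
z - 9011 = 50 - 9011 = -8961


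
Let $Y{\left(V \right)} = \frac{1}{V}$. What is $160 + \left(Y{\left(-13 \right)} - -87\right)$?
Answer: $\frac{3210}{13} \approx 246.92$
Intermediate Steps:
$160 + \left(Y{\left(-13 \right)} - -87\right) = 160 + \left(\frac{1}{-13} - -87\right) = 160 + \left(- \frac{1}{13} + 87\right) = 160 + \frac{1130}{13} = \frac{3210}{13}$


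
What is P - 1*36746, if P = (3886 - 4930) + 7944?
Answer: -29846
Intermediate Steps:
P = 6900 (P = -1044 + 7944 = 6900)
P - 1*36746 = 6900 - 1*36746 = 6900 - 36746 = -29846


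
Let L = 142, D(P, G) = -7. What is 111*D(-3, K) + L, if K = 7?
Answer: -635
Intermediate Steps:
111*D(-3, K) + L = 111*(-7) + 142 = -777 + 142 = -635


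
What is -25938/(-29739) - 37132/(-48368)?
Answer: 196569811/119867996 ≈ 1.6399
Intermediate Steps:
-25938/(-29739) - 37132/(-48368) = -25938*(-1/29739) - 37132*(-1/48368) = 8646/9913 + 9283/12092 = 196569811/119867996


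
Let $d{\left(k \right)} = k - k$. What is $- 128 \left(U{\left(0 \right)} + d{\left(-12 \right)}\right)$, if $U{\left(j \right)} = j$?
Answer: $0$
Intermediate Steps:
$d{\left(k \right)} = 0$
$- 128 \left(U{\left(0 \right)} + d{\left(-12 \right)}\right) = - 128 \left(0 + 0\right) = \left(-128\right) 0 = 0$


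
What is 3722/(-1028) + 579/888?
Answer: -225827/76072 ≈ -2.9686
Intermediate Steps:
3722/(-1028) + 579/888 = 3722*(-1/1028) + 579*(1/888) = -1861/514 + 193/296 = -225827/76072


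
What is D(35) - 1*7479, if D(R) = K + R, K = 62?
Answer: -7382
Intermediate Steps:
D(R) = 62 + R
D(35) - 1*7479 = (62 + 35) - 1*7479 = 97 - 7479 = -7382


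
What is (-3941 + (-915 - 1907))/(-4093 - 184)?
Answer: 6763/4277 ≈ 1.5812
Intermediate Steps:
(-3941 + (-915 - 1907))/(-4093 - 184) = (-3941 - 2822)/(-4277) = -6763*(-1/4277) = 6763/4277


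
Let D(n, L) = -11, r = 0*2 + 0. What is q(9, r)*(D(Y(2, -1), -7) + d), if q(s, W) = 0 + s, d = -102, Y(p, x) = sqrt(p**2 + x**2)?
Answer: -1017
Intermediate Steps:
r = 0 (r = 0 + 0 = 0)
q(s, W) = s
q(9, r)*(D(Y(2, -1), -7) + d) = 9*(-11 - 102) = 9*(-113) = -1017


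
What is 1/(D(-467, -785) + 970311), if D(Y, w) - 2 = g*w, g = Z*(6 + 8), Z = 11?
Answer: 1/849423 ≈ 1.1773e-6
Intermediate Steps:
g = 154 (g = 11*(6 + 8) = 11*14 = 154)
D(Y, w) = 2 + 154*w
1/(D(-467, -785) + 970311) = 1/((2 + 154*(-785)) + 970311) = 1/((2 - 120890) + 970311) = 1/(-120888 + 970311) = 1/849423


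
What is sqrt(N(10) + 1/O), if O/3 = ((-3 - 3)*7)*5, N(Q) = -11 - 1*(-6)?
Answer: I*sqrt(220570)/210 ≈ 2.2364*I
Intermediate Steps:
N(Q) = -5 (N(Q) = -11 + 6 = -5)
O = -630 (O = 3*(((-3 - 3)*7)*5) = 3*(-6*7*5) = 3*(-42*5) = 3*(-210) = -630)
sqrt(N(10) + 1/O) = sqrt(-5 + 1/(-630)) = sqrt(-5 - 1/630) = sqrt(-3151/630) = I*sqrt(220570)/210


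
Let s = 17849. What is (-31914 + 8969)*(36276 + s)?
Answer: -1241898125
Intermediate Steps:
(-31914 + 8969)*(36276 + s) = (-31914 + 8969)*(36276 + 17849) = -22945*54125 = -1241898125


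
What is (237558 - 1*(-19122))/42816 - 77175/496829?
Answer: 5175905955/886342936 ≈ 5.8396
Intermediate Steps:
(237558 - 1*(-19122))/42816 - 77175/496829 = (237558 + 19122)*(1/42816) - 77175*1/496829 = 256680*(1/42816) - 77175/496829 = 10695/1784 - 77175/496829 = 5175905955/886342936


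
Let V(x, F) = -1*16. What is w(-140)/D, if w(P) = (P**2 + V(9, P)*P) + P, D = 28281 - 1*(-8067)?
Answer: 5425/9087 ≈ 0.59701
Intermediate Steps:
V(x, F) = -16
D = 36348 (D = 28281 + 8067 = 36348)
w(P) = P**2 - 15*P (w(P) = (P**2 - 16*P) + P = P**2 - 15*P)
w(-140)/D = -140*(-15 - 140)/36348 = -140*(-155)*(1/36348) = 21700*(1/36348) = 5425/9087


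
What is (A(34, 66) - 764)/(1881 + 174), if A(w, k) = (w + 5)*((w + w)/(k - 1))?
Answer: -3616/10275 ≈ -0.35192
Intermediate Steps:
A(w, k) = 2*w*(5 + w)/(-1 + k) (A(w, k) = (5 + w)*((2*w)/(-1 + k)) = (5 + w)*(2*w/(-1 + k)) = 2*w*(5 + w)/(-1 + k))
(A(34, 66) - 764)/(1881 + 174) = (2*34*(5 + 34)/(-1 + 66) - 764)/(1881 + 174) = (2*34*39/65 - 764)/2055 = (2*34*(1/65)*39 - 764)*(1/2055) = (204/5 - 764)*(1/2055) = -3616/5*1/2055 = -3616/10275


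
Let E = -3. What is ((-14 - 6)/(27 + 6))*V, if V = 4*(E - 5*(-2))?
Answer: -560/33 ≈ -16.970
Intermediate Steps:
V = 28 (V = 4*(-3 - 5*(-2)) = 4*(-3 + 10) = 4*7 = 28)
((-14 - 6)/(27 + 6))*V = ((-14 - 6)/(27 + 6))*28 = -20/33*28 = -560/33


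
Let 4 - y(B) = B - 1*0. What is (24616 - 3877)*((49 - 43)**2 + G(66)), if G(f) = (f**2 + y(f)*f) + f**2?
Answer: 96560784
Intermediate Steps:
y(B) = 4 - B (y(B) = 4 - (B - 1*0) = 4 - (B + 0) = 4 - B)
G(f) = 2*f**2 + f*(4 - f) (G(f) = (f**2 + (4 - f)*f) + f**2 = (f**2 + f*(4 - f)) + f**2 = 2*f**2 + f*(4 - f))
(24616 - 3877)*((49 - 43)**2 + G(66)) = (24616 - 3877)*((49 - 43)**2 + 66*(4 + 66)) = 20739*(6**2 + 66*70) = 20739*(36 + 4620) = 20739*4656 = 96560784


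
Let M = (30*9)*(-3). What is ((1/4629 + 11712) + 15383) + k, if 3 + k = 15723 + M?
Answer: 194441146/4629 ≈ 42005.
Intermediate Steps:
M = -810 (M = 270*(-3) = -810)
k = 14910 (k = -3 + (15723 - 810) = -3 + 14913 = 14910)
((1/4629 + 11712) + 15383) + k = ((1/4629 + 11712) + 15383) + 14910 = (54214849/4629 + 15383) + 14910 = 125422756/4629 + 14910 = 194441146/4629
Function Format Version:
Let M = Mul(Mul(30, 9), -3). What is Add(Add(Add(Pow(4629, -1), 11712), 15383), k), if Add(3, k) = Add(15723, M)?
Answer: Rational(194441146, 4629) ≈ 42005.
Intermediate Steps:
M = -810 (M = Mul(270, -3) = -810)
k = 14910 (k = Add(-3, Add(15723, -810)) = Add(-3, 14913) = 14910)
Add(Add(Add(Pow(4629, -1), 11712), 15383), k) = Add(Add(Add(Pow(4629, -1), 11712), 15383), 14910) = Add(Add(Add(Rational(1, 4629), 11712), 15383), 14910) = Add(Add(Rational(54214849, 4629), 15383), 14910) = Add(Rational(125422756, 4629), 14910) = Rational(194441146, 4629)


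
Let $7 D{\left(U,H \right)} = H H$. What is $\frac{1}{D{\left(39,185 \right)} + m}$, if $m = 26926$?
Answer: $\frac{7}{222707} \approx 3.1431 \cdot 10^{-5}$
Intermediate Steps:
$D{\left(U,H \right)} = \frac{H^{2}}{7}$ ($D{\left(U,H \right)} = \frac{H H}{7} = \frac{H^{2}}{7}$)
$\frac{1}{D{\left(39,185 \right)} + m} = \frac{1}{\frac{185^{2}}{7} + 26926} = \frac{1}{\frac{1}{7} \cdot 34225 + 26926} = \frac{1}{\frac{34225}{7} + 26926} = \frac{1}{\frac{222707}{7}} = \frac{7}{222707}$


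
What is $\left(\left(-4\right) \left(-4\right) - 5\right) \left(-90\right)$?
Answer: $-990$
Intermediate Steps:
$\left(\left(-4\right) \left(-4\right) - 5\right) \left(-90\right) = \left(16 - 5\right) \left(-90\right) = 11 \left(-90\right) = -990$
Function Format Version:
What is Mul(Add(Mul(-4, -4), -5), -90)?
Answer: -990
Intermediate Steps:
Mul(Add(Mul(-4, -4), -5), -90) = Mul(Add(16, -5), -90) = Mul(11, -90) = -990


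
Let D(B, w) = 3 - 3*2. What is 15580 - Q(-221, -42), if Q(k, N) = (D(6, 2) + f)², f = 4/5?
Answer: 389379/25 ≈ 15575.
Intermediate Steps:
f = ⅘ (f = 4*(⅕) = ⅘ ≈ 0.80000)
D(B, w) = -3 (D(B, w) = 3 - 6 = -3)
Q(k, N) = 121/25 (Q(k, N) = (-3 + ⅘)² = (-11/5)² = 121/25)
15580 - Q(-221, -42) = 15580 - 1*121/25 = 15580 - 121/25 = 389379/25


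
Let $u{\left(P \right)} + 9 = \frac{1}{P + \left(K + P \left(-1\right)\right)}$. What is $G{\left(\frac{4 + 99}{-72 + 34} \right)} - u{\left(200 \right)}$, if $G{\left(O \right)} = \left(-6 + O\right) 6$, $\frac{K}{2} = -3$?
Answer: $- \frac{4913}{114} \approx -43.096$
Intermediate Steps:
$K = -6$ ($K = 2 \left(-3\right) = -6$)
$u{\left(P \right)} = - \frac{55}{6}$ ($u{\left(P \right)} = -9 + \frac{1}{P + \left(-6 + P \left(-1\right)\right)} = -9 + \frac{1}{P - \left(6 + P\right)} = -9 + \frac{1}{-6} = -9 - \frac{1}{6} = - \frac{55}{6}$)
$G{\left(O \right)} = -36 + 6 O$
$G{\left(\frac{4 + 99}{-72 + 34} \right)} - u{\left(200 \right)} = \left(-36 + 6 \frac{4 + 99}{-72 + 34}\right) - - \frac{55}{6} = \left(-36 + 6 \frac{103}{-38}\right) + \frac{55}{6} = \left(-36 + 6 \cdot 103 \left(- \frac{1}{38}\right)\right) + \frac{55}{6} = \left(-36 + 6 \left(- \frac{103}{38}\right)\right) + \frac{55}{6} = \left(-36 - \frac{309}{19}\right) + \frac{55}{6} = - \frac{993}{19} + \frac{55}{6} = - \frac{4913}{114}$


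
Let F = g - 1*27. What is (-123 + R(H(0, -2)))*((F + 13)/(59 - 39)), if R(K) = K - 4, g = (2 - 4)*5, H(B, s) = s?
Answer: 774/5 ≈ 154.80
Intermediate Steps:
g = -10 (g = -2*5 = -10)
R(K) = -4 + K
F = -37 (F = -10 - 1*27 = -10 - 27 = -37)
(-123 + R(H(0, -2)))*((F + 13)/(59 - 39)) = (-123 + (-4 - 2))*((-37 + 13)/(59 - 39)) = (-123 - 6)*(-24/20) = -(-3096)/20 = -129*(-6/5) = 774/5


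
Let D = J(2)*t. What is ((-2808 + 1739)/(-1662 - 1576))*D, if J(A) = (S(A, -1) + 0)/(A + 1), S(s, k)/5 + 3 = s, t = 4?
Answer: -10690/4857 ≈ -2.2009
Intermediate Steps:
S(s, k) = -15 + 5*s
J(A) = (-15 + 5*A)/(1 + A) (J(A) = ((-15 + 5*A) + 0)/(A + 1) = (-15 + 5*A)/(1 + A))
D = -20/3 (D = (5*(-3 + 2)/(1 + 2))*4 = (5*(-1)/3)*4 = (5*(⅓)*(-1))*4 = -5/3*4 = -20/3 ≈ -6.6667)
((-2808 + 1739)/(-1662 - 1576))*D = ((-2808 + 1739)/(-1662 - 1576))*(-20/3) = -1069/(-3238)*(-20/3) = -1069*(-1/3238)*(-20/3) = (1069/3238)*(-20/3) = -10690/4857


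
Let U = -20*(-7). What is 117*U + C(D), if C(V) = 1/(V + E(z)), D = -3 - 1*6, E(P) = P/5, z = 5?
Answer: 131039/8 ≈ 16380.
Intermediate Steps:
U = 140
E(P) = P/5 (E(P) = P*(⅕) = P/5)
D = -9 (D = -3 - 6 = -9)
C(V) = 1/(1 + V) (C(V) = 1/(V + (⅕)*5) = 1/(V + 1) = 1/(1 + V))
117*U + C(D) = 117*140 + 1/(1 - 9) = 16380 + 1/(-8) = 16380 - ⅛ = 131039/8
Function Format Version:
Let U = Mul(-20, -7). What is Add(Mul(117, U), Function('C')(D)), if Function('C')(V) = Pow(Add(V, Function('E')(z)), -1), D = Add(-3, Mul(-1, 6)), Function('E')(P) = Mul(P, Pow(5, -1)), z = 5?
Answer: Rational(131039, 8) ≈ 16380.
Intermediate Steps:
U = 140
Function('E')(P) = Mul(Rational(1, 5), P) (Function('E')(P) = Mul(P, Rational(1, 5)) = Mul(Rational(1, 5), P))
D = -9 (D = Add(-3, -6) = -9)
Function('C')(V) = Pow(Add(1, V), -1) (Function('C')(V) = Pow(Add(V, Mul(Rational(1, 5), 5)), -1) = Pow(Add(V, 1), -1) = Pow(Add(1, V), -1))
Add(Mul(117, U), Function('C')(D)) = Add(Mul(117, 140), Pow(Add(1, -9), -1)) = Add(16380, Pow(-8, -1)) = Add(16380, Rational(-1, 8)) = Rational(131039, 8)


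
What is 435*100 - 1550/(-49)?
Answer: 2133050/49 ≈ 43532.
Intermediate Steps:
435*100 - 1550/(-49) = 43500 - 1550*(-1/49) = 43500 + 1550/49 = 2133050/49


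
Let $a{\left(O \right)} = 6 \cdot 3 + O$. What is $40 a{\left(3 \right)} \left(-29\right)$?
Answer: $-24360$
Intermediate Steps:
$a{\left(O \right)} = 18 + O$
$40 a{\left(3 \right)} \left(-29\right) = 40 \left(18 + 3\right) \left(-29\right) = 40 \cdot 21 \left(-29\right) = 840 \left(-29\right) = -24360$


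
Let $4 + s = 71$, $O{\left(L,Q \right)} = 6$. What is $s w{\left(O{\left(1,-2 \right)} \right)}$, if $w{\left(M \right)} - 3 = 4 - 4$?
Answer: $201$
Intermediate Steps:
$w{\left(M \right)} = 3$ ($w{\left(M \right)} = 3 + \left(4 - 4\right) = 3 + 0 = 3$)
$s = 67$ ($s = -4 + 71 = 67$)
$s w{\left(O{\left(1,-2 \right)} \right)} = 67 \cdot 3 = 201$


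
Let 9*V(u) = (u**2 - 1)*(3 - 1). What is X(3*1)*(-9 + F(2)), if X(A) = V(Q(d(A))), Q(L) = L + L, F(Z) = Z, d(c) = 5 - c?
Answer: -70/3 ≈ -23.333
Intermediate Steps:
Q(L) = 2*L
V(u) = -2/9 + 2*u**2/9 (V(u) = ((u**2 - 1)*(3 - 1))/9 = ((-1 + u**2)*2)/9 = (-2 + 2*u**2)/9 = -2/9 + 2*u**2/9)
X(A) = -2/9 + 2*(10 - 2*A)**2/9 (X(A) = -2/9 + 2*(2*(5 - A))**2/9 = -2/9 + 2*(10 - 2*A)**2/9)
X(3*1)*(-9 + F(2)) = (-2/9 + 8*(-5 + 3*1)**2/9)*(-9 + 2) = (-2/9 + 8*(-5 + 3)**2/9)*(-7) = (-2/9 + (8/9)*(-2)**2)*(-7) = (-2/9 + (8/9)*4)*(-7) = (-2/9 + 32/9)*(-7) = (10/3)*(-7) = -70/3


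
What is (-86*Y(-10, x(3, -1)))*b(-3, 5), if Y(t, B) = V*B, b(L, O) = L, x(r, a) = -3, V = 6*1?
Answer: -4644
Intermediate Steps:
V = 6
Y(t, B) = 6*B
(-86*Y(-10, x(3, -1)))*b(-3, 5) = -516*(-3)*(-3) = -86*(-18)*(-3) = 1548*(-3) = -4644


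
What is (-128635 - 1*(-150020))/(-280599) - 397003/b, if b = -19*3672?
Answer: 36635552039/6525610344 ≈ 5.6141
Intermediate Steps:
b = -69768
(-128635 - 1*(-150020))/(-280599) - 397003/b = (-128635 - 1*(-150020))/(-280599) - 397003/(-69768) = (-128635 + 150020)*(-1/280599) - 397003*(-1/69768) = 21385*(-1/280599) + 397003/69768 = -21385/280599 + 397003/69768 = 36635552039/6525610344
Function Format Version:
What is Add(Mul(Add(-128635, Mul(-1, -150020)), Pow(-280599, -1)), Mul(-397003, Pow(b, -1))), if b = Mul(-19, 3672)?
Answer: Rational(36635552039, 6525610344) ≈ 5.6141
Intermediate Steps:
b = -69768
Add(Mul(Add(-128635, Mul(-1, -150020)), Pow(-280599, -1)), Mul(-397003, Pow(b, -1))) = Add(Mul(Add(-128635, Mul(-1, -150020)), Pow(-280599, -1)), Mul(-397003, Pow(-69768, -1))) = Add(Mul(Add(-128635, 150020), Rational(-1, 280599)), Mul(-397003, Rational(-1, 69768))) = Add(Mul(21385, Rational(-1, 280599)), Rational(397003, 69768)) = Add(Rational(-21385, 280599), Rational(397003, 69768)) = Rational(36635552039, 6525610344)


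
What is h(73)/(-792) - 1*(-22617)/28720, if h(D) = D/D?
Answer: 6227/7920 ≈ 0.78624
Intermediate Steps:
h(D) = 1
h(73)/(-792) - 1*(-22617)/28720 = 1/(-792) - 1*(-22617)/28720 = 1*(-1/792) + 22617*(1/28720) = -1/792 + 63/80 = 6227/7920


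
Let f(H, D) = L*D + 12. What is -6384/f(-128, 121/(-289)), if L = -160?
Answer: -461244/5707 ≈ -80.821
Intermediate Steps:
f(H, D) = 12 - 160*D (f(H, D) = -160*D + 12 = 12 - 160*D)
-6384/f(-128, 121/(-289)) = -6384/(12 - 19360/(-289)) = -6384/(12 - 19360*(-1)/289) = -6384/(12 - 160*(-121/289)) = -6384/(12 + 19360/289) = -6384/22828/289 = -6384*289/22828 = -461244/5707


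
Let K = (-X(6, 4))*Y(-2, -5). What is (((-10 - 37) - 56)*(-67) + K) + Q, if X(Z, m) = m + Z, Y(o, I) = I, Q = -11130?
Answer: -4179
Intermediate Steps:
X(Z, m) = Z + m
K = 50 (K = -(6 + 4)*(-5) = -1*10*(-5) = -10*(-5) = 50)
(((-10 - 37) - 56)*(-67) + K) + Q = (((-10 - 37) - 56)*(-67) + 50) - 11130 = ((-47 - 56)*(-67) + 50) - 11130 = (-103*(-67) + 50) - 11130 = (6901 + 50) - 11130 = 6951 - 11130 = -4179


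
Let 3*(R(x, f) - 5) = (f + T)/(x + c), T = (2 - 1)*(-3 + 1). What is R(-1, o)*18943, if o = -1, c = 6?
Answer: 454632/5 ≈ 90926.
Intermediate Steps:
T = -2 (T = 1*(-2) = -2)
R(x, f) = 5 + (-2 + f)/(3*(6 + x)) (R(x, f) = 5 + ((f - 2)/(x + 6))/3 = 5 + ((-2 + f)/(6 + x))/3 = 5 + (-2 + f)/(3*(6 + x)))
R(-1, o)*18943 = ((88 - 1 + 15*(-1))/(3*(6 - 1)))*18943 = ((⅓)*(88 - 1 - 15)/5)*18943 = ((⅓)*(⅕)*72)*18943 = (24/5)*18943 = 454632/5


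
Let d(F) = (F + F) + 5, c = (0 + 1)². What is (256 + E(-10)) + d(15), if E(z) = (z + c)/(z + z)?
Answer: 5829/20 ≈ 291.45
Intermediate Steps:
c = 1 (c = 1² = 1)
d(F) = 5 + 2*F (d(F) = 2*F + 5 = 5 + 2*F)
E(z) = (1 + z)/(2*z) (E(z) = (z + 1)/(z + z) = (1 + z)/((2*z)) = (1 + z)*(1/(2*z)) = (1 + z)/(2*z))
(256 + E(-10)) + d(15) = (256 + (½)*(1 - 10)/(-10)) + (5 + 2*15) = (256 + (½)*(-⅒)*(-9)) + (5 + 30) = (256 + 9/20) + 35 = 5129/20 + 35 = 5829/20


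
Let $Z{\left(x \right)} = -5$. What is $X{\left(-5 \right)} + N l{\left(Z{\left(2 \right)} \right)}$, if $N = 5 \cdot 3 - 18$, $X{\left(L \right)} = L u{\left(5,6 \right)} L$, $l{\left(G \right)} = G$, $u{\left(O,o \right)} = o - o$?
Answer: $15$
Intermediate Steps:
$u{\left(O,o \right)} = 0$
$X{\left(L \right)} = 0$ ($X{\left(L \right)} = L 0 L = 0 L = 0$)
$N = -3$ ($N = 15 - 18 = -3$)
$X{\left(-5 \right)} + N l{\left(Z{\left(2 \right)} \right)} = 0 - -15 = 0 + 15 = 15$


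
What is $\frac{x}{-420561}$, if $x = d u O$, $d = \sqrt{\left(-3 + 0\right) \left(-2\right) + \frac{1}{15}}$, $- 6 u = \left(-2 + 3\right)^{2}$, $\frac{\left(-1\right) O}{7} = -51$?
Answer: $\frac{119 \sqrt{1365}}{12616830} \approx 0.00034847$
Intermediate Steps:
$O = 357$ ($O = \left(-7\right) \left(-51\right) = 357$)
$u = - \frac{1}{6}$ ($u = - \frac{\left(-2 + 3\right)^{2}}{6} = - \frac{1^{2}}{6} = \left(- \frac{1}{6}\right) 1 = - \frac{1}{6} \approx -0.16667$)
$d = \frac{\sqrt{1365}}{15}$ ($d = \sqrt{\left(-3\right) \left(-2\right) + \frac{1}{15}} = \sqrt{6 + \frac{1}{15}} = \sqrt{\frac{91}{15}} = \frac{\sqrt{1365}}{15} \approx 2.4631$)
$x = - \frac{119 \sqrt{1365}}{30}$ ($x = \frac{\sqrt{1365}}{15} \left(- \frac{1}{6}\right) 357 = - \frac{\sqrt{1365}}{90} \cdot 357 = - \frac{119 \sqrt{1365}}{30} \approx -146.55$)
$\frac{x}{-420561} = \frac{\left(- \frac{119}{30}\right) \sqrt{1365}}{-420561} = - \frac{119 \sqrt{1365}}{30} \left(- \frac{1}{420561}\right) = \frac{119 \sqrt{1365}}{12616830}$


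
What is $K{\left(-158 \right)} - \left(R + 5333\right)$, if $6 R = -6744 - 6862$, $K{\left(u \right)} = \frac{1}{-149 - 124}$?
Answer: $- \frac{836837}{273} \approx -3065.3$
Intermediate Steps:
$K{\left(u \right)} = - \frac{1}{273}$ ($K{\left(u \right)} = \frac{1}{-273} = - \frac{1}{273}$)
$R = - \frac{6803}{3}$ ($R = \frac{-6744 - 6862}{6} = \frac{1}{6} \left(-13606\right) = - \frac{6803}{3} \approx -2267.7$)
$K{\left(-158 \right)} - \left(R + 5333\right) = - \frac{1}{273} - \left(- \frac{6803}{3} + 5333\right) = - \frac{1}{273} - \frac{9196}{3} = - \frac{836837}{273}$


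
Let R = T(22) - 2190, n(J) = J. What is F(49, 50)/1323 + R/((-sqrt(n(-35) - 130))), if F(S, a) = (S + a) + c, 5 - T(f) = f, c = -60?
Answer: 13/441 - 2207*I*sqrt(165)/165 ≈ 0.029478 - 171.81*I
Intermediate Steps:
T(f) = 5 - f
F(S, a) = -60 + S + a (F(S, a) = (S + a) - 60 = -60 + S + a)
R = -2207 (R = (5 - 1*22) - 2190 = (5 - 22) - 2190 = -17 - 2190 = -2207)
F(49, 50)/1323 + R/((-sqrt(n(-35) - 130))) = (-60 + 49 + 50)/1323 - 2207*(-1/sqrt(-35 - 130)) = 39*(1/1323) - 2207*I*sqrt(165)/165 = 13/441 - 2207*I*sqrt(165)/165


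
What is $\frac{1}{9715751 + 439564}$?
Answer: $\frac{1}{10155315} \approx 9.8471 \cdot 10^{-8}$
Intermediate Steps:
$\frac{1}{9715751 + 439564} = \frac{1}{10155315}$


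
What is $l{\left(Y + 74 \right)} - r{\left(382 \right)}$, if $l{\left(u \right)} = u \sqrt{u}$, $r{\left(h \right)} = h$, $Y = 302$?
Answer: $-382 + 752 \sqrt{94} \approx 6908.9$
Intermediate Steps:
$l{\left(u \right)} = u^{\frac{3}{2}}$
$l{\left(Y + 74 \right)} - r{\left(382 \right)} = \left(302 + 74\right)^{\frac{3}{2}} - 382 = 376^{\frac{3}{2}} - 382 = 752 \sqrt{94} - 382 = -382 + 752 \sqrt{94}$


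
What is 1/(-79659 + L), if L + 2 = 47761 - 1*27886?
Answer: -1/59786 ≈ -1.6726e-5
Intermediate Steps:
L = 19873 (L = -2 + (47761 - 1*27886) = -2 + (47761 - 27886) = -2 + 19875 = 19873)
1/(-79659 + L) = 1/(-79659 + 19873) = 1/(-59786) = -1/59786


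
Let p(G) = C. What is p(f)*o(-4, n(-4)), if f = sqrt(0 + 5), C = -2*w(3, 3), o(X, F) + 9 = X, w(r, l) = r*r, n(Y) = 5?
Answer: 234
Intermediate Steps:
w(r, l) = r**2
o(X, F) = -9 + X
C = -18 (C = -2*3**2 = -2*9 = -18)
f = sqrt(5) ≈ 2.2361
p(G) = -18
p(f)*o(-4, n(-4)) = -18*(-9 - 4) = -18*(-13) = 234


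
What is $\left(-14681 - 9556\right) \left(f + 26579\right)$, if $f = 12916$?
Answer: $-957240315$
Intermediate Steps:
$\left(-14681 - 9556\right) \left(f + 26579\right) = \left(-14681 - 9556\right) \left(12916 + 26579\right) = \left(-24237\right) 39495 = -957240315$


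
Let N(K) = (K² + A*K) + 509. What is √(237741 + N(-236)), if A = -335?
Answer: √373006 ≈ 610.74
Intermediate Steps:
N(K) = 509 + K² - 335*K (N(K) = (K² - 335*K) + 509 = 509 + K² - 335*K)
√(237741 + N(-236)) = √(237741 + (509 + (-236)² - 335*(-236))) = √(237741 + (509 + 55696 + 79060)) = √(237741 + 135265) = √373006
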